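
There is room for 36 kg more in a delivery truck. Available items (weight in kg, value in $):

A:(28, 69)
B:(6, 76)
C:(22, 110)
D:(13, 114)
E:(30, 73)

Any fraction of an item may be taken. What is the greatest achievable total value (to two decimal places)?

Greedy by value/weight ratio, highest first.
Order: B (76/6=12.67) > D (114/13=8.77) > C (110/22=5.00) > A (69/28=2.46) > E (73/30=2.43)
Fill: take B (6 @ 76) → take D (13 @ 114) → take 17/22 of C → 85.00; 36/36 used.
Total value = 275.00

275.00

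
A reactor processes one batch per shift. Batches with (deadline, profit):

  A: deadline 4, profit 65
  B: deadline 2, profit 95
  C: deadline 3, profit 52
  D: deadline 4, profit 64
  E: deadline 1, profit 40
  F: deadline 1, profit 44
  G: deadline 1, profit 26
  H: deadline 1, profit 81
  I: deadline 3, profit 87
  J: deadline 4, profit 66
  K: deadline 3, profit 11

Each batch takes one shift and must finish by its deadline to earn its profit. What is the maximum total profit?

By profit: B(d2,95), I(d3,87), H(d1,81), J(d4,66), A(d4,65), D(d4,64), C(d3,52), F(d1,44), E(d1,40), G(d1,26), K(d3,11)
B→slot 2; I→slot 3; H→slot 1; J→slot 4; A skipped; D skipped; C skipped; F skipped; E skipped; G skipped; K skipped.
Profit = 81 + 95 + 87 + 66 = 329

329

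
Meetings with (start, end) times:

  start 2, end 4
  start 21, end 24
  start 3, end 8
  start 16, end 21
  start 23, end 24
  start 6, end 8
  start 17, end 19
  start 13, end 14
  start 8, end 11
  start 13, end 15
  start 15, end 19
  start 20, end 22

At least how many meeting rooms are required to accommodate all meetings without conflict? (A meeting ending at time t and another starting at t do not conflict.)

The answer is the maximum number of intervals overlapping at any instant.
Events (time:±→running): 2:+→1 3:+→2 4:-→1 6:+→2 8:-→1 8:-→0 8:+→1 11:-→0 13:+→1 13:+→2 14:-→1 15:-→0 15:+→1 16:+→2 17:+→3 … peak 3.

3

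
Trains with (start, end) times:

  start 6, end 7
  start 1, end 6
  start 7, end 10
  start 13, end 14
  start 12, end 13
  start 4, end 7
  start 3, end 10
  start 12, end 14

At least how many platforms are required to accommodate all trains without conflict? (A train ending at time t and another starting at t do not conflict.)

3

Events (time:±→running): 1:+→1 3:+→2 4:+→3 … peak 3.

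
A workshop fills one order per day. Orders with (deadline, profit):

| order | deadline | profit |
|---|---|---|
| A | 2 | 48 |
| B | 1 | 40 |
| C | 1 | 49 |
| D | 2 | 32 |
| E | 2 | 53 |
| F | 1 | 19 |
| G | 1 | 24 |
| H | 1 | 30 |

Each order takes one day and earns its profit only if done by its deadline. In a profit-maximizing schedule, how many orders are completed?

Take jobs in profit order; each goes to the latest open slot no later than its deadline.
Profit order: E=53 C=49 A=48 B=40 D=32 H=30 G=24 F=19
Assign: E→slot 2, C→slot 1, A skipped, B skipped, D skipped, H skipped, G skipped, F skipped.
Slots: [1:C] [2:E]
2 of 8 scheduled.

2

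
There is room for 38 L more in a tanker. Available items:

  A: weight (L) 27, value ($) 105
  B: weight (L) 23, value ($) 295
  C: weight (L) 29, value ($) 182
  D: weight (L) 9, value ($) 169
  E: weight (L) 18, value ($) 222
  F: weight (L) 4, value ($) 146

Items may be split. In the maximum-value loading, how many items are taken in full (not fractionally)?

3

Greedy by value/weight ratio, highest first.
Order: F (146/4=36.50) > D (169/9=18.78) > B (295/23=12.83) > E (222/18=12.33) > C (182/29=6.28) > A (105/27=3.89)
Fill: take F (4 @ 146) → take D (9 @ 169) → take B (23 @ 295) → take 2/18 of E → 24.67; 38/38 used.
3 item(s) taken whole; one partial (take 2/18 of E).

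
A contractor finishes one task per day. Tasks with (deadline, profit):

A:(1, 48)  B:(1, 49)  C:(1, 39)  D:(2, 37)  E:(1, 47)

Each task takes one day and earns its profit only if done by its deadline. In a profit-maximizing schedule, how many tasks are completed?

2

By profit: B(d1,49), A(d1,48), E(d1,47), C(d1,39), D(d2,37)
B→slot 1; A skipped; E skipped; C skipped; D→slot 2.
2 of 5 scheduled.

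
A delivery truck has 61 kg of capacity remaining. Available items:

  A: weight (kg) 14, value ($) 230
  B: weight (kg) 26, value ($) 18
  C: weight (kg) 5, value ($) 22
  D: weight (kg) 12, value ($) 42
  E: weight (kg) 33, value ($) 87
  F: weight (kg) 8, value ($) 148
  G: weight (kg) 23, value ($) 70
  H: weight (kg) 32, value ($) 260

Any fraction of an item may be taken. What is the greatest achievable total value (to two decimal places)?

667.00

Sort by value per unit weight and fill in that order.
Ratios (sorted): F 18.50, A 16.43, H 8.12, C 4.40, D 3.50, G 3.04, E 2.64, B 0.69
take F (8 @ 148); take A (14 @ 230); take H (32 @ 260); take C (5 @ 22); take 2/12 of D → 7.00. Capacity used 61/61.
Total value = 667.00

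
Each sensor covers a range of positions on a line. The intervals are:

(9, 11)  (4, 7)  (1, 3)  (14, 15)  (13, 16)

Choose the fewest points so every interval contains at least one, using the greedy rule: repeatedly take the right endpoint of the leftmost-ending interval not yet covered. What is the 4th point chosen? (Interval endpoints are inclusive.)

15

By right end: [1,3]  [4,7]  [9,11]  [14,15]  [13,16]
[1,3] uncovered → point at 3; [4,7] uncovered → point at 7; [9,11] uncovered → point at 11; [14,15] uncovered → point at 15.
Points: 3, 7, 11, 15 (4 total).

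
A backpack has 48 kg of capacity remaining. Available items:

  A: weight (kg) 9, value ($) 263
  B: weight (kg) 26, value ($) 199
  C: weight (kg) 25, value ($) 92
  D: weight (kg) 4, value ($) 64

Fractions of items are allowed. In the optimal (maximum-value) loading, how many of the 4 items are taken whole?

3

Sort by value per unit weight and fill in that order.
Order: A (263/9=29.22) > D (64/4=16.00) > B (199/26=7.65) > C (92/25=3.68)
Fill: take A (9 @ 263) → take D (4 @ 64) → take B (26 @ 199) → take 9/25 of C → 33.12; 48/48 used.
3 item(s) taken whole; one partial (take 9/25 of C).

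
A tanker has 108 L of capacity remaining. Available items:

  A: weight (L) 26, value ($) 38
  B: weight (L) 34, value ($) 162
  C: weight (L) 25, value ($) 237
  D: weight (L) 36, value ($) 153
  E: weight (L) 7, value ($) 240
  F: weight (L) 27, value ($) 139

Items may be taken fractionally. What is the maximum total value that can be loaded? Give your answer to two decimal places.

Sort by value per unit weight and fill in that order.
Order: E (240/7=34.29) > C (237/25=9.48) > F (139/27=5.15) > B (162/34=4.76) > D (153/36=4.25) > A (38/26=1.46)
Fill: take E (7 @ 240) → take C (25 @ 237) → take F (27 @ 139) → take B (34 @ 162) → take 15/36 of D → 63.75; 108/108 used.
Total value = 841.75

841.75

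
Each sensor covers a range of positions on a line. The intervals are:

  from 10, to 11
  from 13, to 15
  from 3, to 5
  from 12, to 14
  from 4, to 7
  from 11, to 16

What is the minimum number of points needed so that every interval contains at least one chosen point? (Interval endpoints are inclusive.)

3

Process intervals by earliest right end; each time one isn't hit yet, stab at its right endpoint.
By right end: [3,5]  [4,7]  [10,11]  [12,14]  [13,15]  [11,16]
[3,5] uncovered → point at 5; [10,11] uncovered → point at 11; [12,14] uncovered → point at 14.
Points: 5, 11, 14 (3 total).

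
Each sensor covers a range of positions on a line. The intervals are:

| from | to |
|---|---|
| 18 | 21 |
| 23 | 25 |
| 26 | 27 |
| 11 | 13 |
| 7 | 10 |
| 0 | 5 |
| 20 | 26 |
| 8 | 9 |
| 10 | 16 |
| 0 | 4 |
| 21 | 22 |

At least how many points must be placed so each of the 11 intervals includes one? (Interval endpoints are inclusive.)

Process intervals by earliest right end; each time one isn't hit yet, stab at its right endpoint.
By right end: [0,4]  [0,5]  [8,9]  [7,10]  [11,13]  [10,16]  [18,21]  [21,22]  [23,25]  [20,26]  [26,27]
[0,4] uncovered → point at 4; [8,9] uncovered → point at 9; [11,13] uncovered → point at 13; [18,21] uncovered → point at 21; [23,25] uncovered → point at 25; [26,27] uncovered → point at 27.
Points: 4, 9, 13, 21, 25, 27 (6 total).

6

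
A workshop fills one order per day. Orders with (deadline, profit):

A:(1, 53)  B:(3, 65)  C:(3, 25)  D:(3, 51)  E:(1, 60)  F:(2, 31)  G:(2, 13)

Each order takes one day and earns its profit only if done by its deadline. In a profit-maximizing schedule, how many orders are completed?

Sort by profit descending; place each in the latest free slot ≤ its deadline.
By profit: B(d3,65), E(d1,60), A(d1,53), D(d3,51), F(d2,31), C(d3,25), G(d2,13)
B→slot 3; E→slot 1; A skipped; D→slot 2; F skipped; C skipped; G skipped.
3 of 7 scheduled.

3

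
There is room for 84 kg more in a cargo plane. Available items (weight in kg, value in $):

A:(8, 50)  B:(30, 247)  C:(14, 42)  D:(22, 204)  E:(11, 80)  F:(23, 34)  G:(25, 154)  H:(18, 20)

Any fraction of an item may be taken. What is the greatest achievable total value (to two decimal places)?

661.08

Order: D (204/22=9.27) > B (247/30=8.23) > E (80/11=7.27) > A (50/8=6.25) > G (154/25=6.16) > C (42/14=3.00) > F (34/23=1.48) > H (20/18=1.11)
Fill: take D (22 @ 204) → take B (30 @ 247) → take E (11 @ 80) → take A (8 @ 50) → take 13/25 of G → 80.08; 84/84 used.
Total value = 661.08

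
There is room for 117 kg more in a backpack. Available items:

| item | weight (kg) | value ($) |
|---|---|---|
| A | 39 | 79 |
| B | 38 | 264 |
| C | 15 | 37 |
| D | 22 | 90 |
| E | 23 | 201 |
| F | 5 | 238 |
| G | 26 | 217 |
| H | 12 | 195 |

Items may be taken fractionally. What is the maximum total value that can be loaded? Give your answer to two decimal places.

Ratios (sorted): F 47.60, H 16.25, E 8.74, G 8.35, B 6.95, D 4.09, C 2.47, A 2.03
take F (5 @ 238); take H (12 @ 195); take E (23 @ 201); take G (26 @ 217); take B (38 @ 264); take 13/22 of D → 53.18. Capacity used 117/117.
Total value = 1168.18

1168.18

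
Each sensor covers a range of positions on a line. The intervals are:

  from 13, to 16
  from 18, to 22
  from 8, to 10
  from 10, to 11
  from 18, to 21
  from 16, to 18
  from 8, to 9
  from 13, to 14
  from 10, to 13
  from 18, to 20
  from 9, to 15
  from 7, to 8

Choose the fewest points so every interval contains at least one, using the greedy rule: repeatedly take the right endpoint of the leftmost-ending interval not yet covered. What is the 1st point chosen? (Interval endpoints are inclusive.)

8

Sort by right endpoint; whenever an interval is uncovered, place a point at its right end.
By right end: [7,8]  [8,9]  [8,10]  [10,11]  [10,13]  [13,14]  [9,15]  [13,16]  [16,18]  [18,20]  [18,21]  [18,22]
[7,8] uncovered → point at 8; [10,11] uncovered → point at 11; [13,14] uncovered → point at 14; [16,18] uncovered → point at 18.
Points: 8, 11, 14, 18 (4 total).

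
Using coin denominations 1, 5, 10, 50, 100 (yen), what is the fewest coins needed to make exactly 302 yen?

5

302 − 3×100→2 − 2×1→0
Total coins = 3 + 2 = 5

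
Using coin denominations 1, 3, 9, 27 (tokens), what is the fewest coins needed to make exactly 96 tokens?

Use the largest denomination that fits, subtract, and repeat.
96 − 3×27→15 − 1×9→6 − 2×3→0
Total coins = 3 + 1 + 2 = 6

6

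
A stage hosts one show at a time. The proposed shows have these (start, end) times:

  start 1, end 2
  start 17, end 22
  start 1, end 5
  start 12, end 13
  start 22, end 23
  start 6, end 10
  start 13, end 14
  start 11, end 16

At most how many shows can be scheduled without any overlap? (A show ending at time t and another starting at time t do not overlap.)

Order by finish time; keep every interval that doesn't clash with the previous kept one.
By end time: (1,2), (1,5), (6,10), (12,13), (13,14), (11,16), (17,22), (22,23).
Pick (1,2); next start ≥ 2 → (6,10); next start ≥ 10 → (12,13); next start ≥ 13 → (13,14); next start ≥ 14 → (17,22); next start ≥ 22 → (22,23).
Selected 6 shows.

6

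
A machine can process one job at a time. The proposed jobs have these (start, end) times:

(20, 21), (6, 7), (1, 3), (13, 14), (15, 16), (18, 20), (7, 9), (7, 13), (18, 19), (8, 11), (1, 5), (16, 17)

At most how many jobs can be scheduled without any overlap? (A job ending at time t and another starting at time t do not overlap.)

8

Sort by end time and greedily take each interval whose start is ≥ the last chosen end.
Sorted by end: (1,3)  (1,5)  (6,7)  (7,9)  (8,11)  (7,13)  (13,14)  (15,16)  (16,17)  (18,19)  (18,20)  (20,21)
take (1,3); take (6,7); take (7,9); skip (8,11); skip (7,13); take (13,14); take (15,16); take (16,17); take (18,19); take (20,21).
Selected 8 jobs.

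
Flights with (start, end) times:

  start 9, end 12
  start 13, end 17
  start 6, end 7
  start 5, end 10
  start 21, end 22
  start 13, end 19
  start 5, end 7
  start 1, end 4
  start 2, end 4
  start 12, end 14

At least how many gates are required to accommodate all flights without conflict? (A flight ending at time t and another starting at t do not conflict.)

3

The answer is the maximum number of intervals overlapping at any instant.
starts: [1, 2, 5, 5, 6, 9, 12, 13, 13, 21]
ends:   [4, 4, 7, 7, 10, 12, 14, 17, 19, 22]
s1→1 s2→2 e4→1 e4→0 s5→1 s5→2 s6→3  — peak 3.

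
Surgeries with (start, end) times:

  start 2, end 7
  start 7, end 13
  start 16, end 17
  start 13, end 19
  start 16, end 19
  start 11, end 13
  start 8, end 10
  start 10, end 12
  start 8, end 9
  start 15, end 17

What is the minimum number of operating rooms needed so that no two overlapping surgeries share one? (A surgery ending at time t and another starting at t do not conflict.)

Events (time:±→running): 2:+→1 7:-→0 7:+→1 8:+→2 8:+→3 9:-→2 10:-→1 10:+→2 11:+→3 12:-→2 13:-→1 13:-→0 13:+→1 15:+→2 16:+→3 16:+→4 … peak 4.

4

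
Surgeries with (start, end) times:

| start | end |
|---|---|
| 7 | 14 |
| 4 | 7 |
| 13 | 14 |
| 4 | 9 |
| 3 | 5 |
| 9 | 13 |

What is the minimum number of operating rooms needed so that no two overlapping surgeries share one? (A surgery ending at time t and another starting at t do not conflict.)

Events (time:±→running): 3:+→1 4:+→2 4:+→3 … peak 3.

3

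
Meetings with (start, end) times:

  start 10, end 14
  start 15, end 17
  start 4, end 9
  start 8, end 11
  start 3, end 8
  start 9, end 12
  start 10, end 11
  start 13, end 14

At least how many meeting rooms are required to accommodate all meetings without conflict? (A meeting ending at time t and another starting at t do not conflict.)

4

The answer is the maximum number of intervals overlapping at any instant.
starts: [3, 4, 8, 9, 10, 10, 13, 15]
ends:   [8, 9, 11, 11, 12, 14, 14, 17]
s3→1 s4→2 e8→1 s8→2 e9→1 s9→2 s10→3 s10→4  — peak 4.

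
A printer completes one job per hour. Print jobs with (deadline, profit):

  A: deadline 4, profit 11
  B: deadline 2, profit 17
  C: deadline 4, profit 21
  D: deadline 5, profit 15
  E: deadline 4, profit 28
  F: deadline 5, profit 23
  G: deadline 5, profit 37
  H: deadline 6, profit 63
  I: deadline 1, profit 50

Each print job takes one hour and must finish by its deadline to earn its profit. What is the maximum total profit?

222

By profit: H(d6,63), I(d1,50), G(d5,37), E(d4,28), F(d5,23), C(d4,21), B(d2,17), D(d5,15), A(d4,11)
H→slot 6; I→slot 1; G→slot 5; E→slot 4; F→slot 3; C→slot 2; B skipped; D skipped; A skipped.
Profit = 50 + 21 + 23 + 28 + 37 + 63 = 222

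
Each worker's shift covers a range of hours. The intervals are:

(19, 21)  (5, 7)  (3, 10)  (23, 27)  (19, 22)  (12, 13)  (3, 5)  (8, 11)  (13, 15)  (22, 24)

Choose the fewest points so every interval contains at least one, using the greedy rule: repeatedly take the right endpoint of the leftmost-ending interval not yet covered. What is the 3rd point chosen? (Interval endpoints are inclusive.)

13

By right end: [3,5]  [5,7]  [3,10]  [8,11]  [12,13]  [13,15]  [19,21]  [19,22]  [22,24]  [23,27]
[3,5] uncovered → point at 5; [8,11] uncovered → point at 11; [12,13] uncovered → point at 13; [19,21] uncovered → point at 21; [22,24] uncovered → point at 24.
Points: 5, 11, 13, 21, 24 (5 total).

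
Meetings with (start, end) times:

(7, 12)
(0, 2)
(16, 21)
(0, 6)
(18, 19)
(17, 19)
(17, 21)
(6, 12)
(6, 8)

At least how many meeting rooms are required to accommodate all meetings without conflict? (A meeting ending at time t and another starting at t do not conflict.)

The answer is the maximum number of intervals overlapping at any instant.
Events (time:±→running): 0:+→1 0:+→2 2:-→1 6:-→0 6:+→1 6:+→2 7:+→3 8:-→2 12:-→1 12:-→0 16:+→1 17:+→2 17:+→3 18:+→4 … peak 4.

4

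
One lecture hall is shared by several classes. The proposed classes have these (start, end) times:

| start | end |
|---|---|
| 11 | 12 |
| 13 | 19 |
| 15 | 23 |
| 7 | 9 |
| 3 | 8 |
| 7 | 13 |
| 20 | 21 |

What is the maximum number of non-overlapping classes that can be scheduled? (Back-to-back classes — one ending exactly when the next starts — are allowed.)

4

Order by finish time; keep every interval that doesn't clash with the previous kept one.
Sorted by end: (3,8)  (7,9)  (11,12)  (7,13)  (13,19)  (20,21)  (15,23)
take (3,8); take (11,12); skip (7,13); take (13,19); take (20,21).
Selected 4 classes.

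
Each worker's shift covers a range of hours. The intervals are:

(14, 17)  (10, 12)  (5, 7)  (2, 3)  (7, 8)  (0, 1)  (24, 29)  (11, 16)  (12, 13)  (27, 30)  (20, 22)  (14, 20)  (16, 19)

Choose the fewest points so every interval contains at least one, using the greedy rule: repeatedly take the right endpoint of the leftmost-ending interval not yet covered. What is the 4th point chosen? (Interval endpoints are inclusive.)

Process intervals by earliest right end; each time one isn't hit yet, stab at its right endpoint.
Sorted: [0,1] [2,3] [5,7] [7,8] [10,12] [12,13] [11,16] [14,17] [16,19] [14,20] [20,22] [24,29] [27,30]
{[0,1]} hit by 1; {[2,3]} hit by 3; {[5,7],[7,8]} hit by 7; {[10,12],[12,13],[11,16]} hit by 12; {[14,17],[16,19],[14,20]} hit by 17; {[20,22]} hit by 22; {[24,29],[27,30]} hit by 29.
Points: 1, 3, 7, 12, 17, 22, 29 (7 total).

12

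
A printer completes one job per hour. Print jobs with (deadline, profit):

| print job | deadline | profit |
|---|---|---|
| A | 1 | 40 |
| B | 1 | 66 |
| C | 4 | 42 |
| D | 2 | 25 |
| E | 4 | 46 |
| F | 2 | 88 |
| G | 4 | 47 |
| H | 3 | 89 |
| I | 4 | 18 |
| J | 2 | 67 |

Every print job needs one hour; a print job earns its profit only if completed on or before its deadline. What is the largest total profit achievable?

291

By profit: H(d3,89), F(d2,88), J(d2,67), B(d1,66), G(d4,47), E(d4,46), C(d4,42), A(d1,40), D(d2,25), I(d4,18)
H→slot 3; F→slot 2; J→slot 1; B skipped; G→slot 4; E skipped; C skipped; A skipped; D skipped; I skipped.
Profit = 67 + 88 + 89 + 47 = 291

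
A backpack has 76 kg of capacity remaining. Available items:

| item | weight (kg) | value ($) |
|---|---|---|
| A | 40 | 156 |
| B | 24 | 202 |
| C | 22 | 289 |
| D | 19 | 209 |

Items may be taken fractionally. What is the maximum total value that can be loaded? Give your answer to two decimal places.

742.90

Sort by value per unit weight and fill in that order.
Order: C (289/22=13.14) > D (209/19=11.00) > B (202/24=8.42) > A (156/40=3.90)
Fill: take C (22 @ 289) → take D (19 @ 209) → take B (24 @ 202) → take 11/40 of A → 42.90; 76/76 used.
Total value = 742.90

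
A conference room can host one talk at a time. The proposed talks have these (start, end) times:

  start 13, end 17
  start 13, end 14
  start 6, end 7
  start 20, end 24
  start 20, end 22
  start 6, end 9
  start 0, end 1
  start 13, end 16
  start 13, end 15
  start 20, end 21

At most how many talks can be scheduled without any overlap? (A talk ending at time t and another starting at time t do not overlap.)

4

Greedy by earliest finish: after sorting by end time, pick each interval compatible with the last pick.
By end time: (0,1), (6,7), (6,9), (13,14), (13,15), (13,16), (13,17), (20,21), (20,22), (20,24).
Pick (0,1); next start ≥ 1 → (6,7); next start ≥ 7 → (13,14); next start ≥ 14 → (20,21).
Selected 4 talks.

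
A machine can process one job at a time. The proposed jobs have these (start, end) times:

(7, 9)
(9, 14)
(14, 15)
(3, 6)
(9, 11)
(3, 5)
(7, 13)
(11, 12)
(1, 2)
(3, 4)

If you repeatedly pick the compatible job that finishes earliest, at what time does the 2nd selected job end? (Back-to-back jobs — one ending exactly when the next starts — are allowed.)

4

By end time: (1,2), (3,4), (3,5), (3,6), (7,9), (9,11), (11,12), (7,13), (9,14), (14,15).
Pick (1,2); next start ≥ 2 → (3,4); next start ≥ 4 → (7,9); next start ≥ 9 → (9,11); next start ≥ 11 → (11,12); next start ≥ 12 → (14,15).
Selected: (1,2) (3,4) (7,9) (9,11) (11,12) (14,15)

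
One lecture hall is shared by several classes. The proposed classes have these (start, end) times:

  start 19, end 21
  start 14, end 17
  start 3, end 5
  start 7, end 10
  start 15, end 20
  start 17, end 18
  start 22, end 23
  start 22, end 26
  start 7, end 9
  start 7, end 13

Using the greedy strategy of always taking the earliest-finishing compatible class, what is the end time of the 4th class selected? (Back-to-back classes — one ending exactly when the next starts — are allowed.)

Sorted by end: (3,5)  (7,9)  (7,10)  (7,13)  (14,17)  (17,18)  (15,20)  (19,21)  (22,23)  (22,26)
take (3,5); take (7,9); skip (7,10); take (14,17); take (17,18); skip (15,20); take (19,21); take (22,23); skip (22,26).
Selected: (3,5) (7,9) (14,17) (17,18) (19,21) (22,23)

18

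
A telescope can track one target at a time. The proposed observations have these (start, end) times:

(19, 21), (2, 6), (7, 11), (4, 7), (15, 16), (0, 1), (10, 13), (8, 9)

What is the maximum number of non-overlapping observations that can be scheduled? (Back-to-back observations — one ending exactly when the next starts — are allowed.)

Sorted by end: (0,1)  (2,6)  (4,7)  (8,9)  (7,11)  (10,13)  (15,16)  (19,21)
take (0,1); take (2,6); skip (4,7); take (8,9); take (10,13); take (15,16); take (19,21).
Selected 6 observations.

6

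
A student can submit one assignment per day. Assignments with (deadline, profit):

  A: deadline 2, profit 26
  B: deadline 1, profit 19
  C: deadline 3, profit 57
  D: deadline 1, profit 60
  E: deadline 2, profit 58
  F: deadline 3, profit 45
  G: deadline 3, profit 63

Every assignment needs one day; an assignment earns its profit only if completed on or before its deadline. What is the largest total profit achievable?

Sort by profit descending; place each in the latest free slot ≤ its deadline.
Profit order: G=63 D=60 E=58 C=57 F=45 A=26 B=19
Assign: G→slot 3, D→slot 1, E→slot 2, C skipped, F skipped, A skipped, B skipped.
Slots: [1:D] [2:E] [3:G]
Profit = 60 + 58 + 63 = 181

181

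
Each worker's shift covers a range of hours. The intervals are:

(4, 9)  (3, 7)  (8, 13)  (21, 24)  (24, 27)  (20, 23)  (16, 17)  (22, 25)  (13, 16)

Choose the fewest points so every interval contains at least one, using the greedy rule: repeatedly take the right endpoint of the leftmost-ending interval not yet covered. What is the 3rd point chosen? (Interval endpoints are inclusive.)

17

Sort by right endpoint; whenever an interval is uncovered, place a point at its right end.
By right end: [3,7]  [4,9]  [8,13]  [13,16]  [16,17]  [20,23]  [21,24]  [22,25]  [24,27]
[3,7] uncovered → point at 7; [8,13] uncovered → point at 13; [16,17] uncovered → point at 17; [20,23] uncovered → point at 23; [24,27] uncovered → point at 27.
Points: 7, 13, 17, 23, 27 (5 total).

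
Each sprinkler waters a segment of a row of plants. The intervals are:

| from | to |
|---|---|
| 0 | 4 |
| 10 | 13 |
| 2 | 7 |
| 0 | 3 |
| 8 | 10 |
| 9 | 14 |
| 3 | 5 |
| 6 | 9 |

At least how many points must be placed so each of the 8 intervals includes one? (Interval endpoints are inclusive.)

Sorted: [0,3] [0,4] [3,5] [2,7] [6,9] [8,10] [10,13] [9,14]
{[0,3],[0,4],[3,5],[2,7]} hit by 3; {[6,9],[8,10]} hit by 9; {[10,13],[9,14]} hit by 13.
Points: 3, 9, 13 (3 total).

3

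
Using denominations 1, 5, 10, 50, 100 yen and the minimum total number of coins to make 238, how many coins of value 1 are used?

3

238 − 2×100→38 − 3×10→8 − 1×5→3 − 3×1→0
Count of 1: 3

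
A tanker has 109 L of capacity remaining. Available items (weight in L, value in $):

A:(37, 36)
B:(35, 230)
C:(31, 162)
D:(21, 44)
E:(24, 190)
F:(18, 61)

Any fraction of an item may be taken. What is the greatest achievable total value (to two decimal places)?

645.10

Sort by value per unit weight and fill in that order.
Ratios (sorted): E 7.92, B 6.57, C 5.23, F 3.39, D 2.10, A 0.97
take E (24 @ 190); take B (35 @ 230); take C (31 @ 162); take F (18 @ 61); take 1/21 of D → 2.10. Capacity used 109/109.
Total value = 645.10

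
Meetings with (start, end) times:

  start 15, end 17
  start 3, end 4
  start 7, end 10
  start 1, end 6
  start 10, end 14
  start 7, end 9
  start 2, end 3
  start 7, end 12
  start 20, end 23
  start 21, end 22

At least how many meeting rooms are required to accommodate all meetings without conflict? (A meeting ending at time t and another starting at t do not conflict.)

3

The answer is the maximum number of intervals overlapping at any instant.
Events (time:±→running): 1:+→1 2:+→2 3:-→1 3:+→2 4:-→1 6:-→0 7:+→1 7:+→2 7:+→3 … peak 3.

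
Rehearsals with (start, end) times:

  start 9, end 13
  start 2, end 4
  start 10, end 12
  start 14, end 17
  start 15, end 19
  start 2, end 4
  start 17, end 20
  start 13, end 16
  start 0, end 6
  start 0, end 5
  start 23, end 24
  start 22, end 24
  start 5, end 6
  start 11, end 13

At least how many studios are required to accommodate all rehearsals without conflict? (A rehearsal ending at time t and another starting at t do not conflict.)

The answer is the maximum number of intervals overlapping at any instant.
Events (time:±→running): 0:+→1 0:+→2 2:+→3 2:+→4 … peak 4.

4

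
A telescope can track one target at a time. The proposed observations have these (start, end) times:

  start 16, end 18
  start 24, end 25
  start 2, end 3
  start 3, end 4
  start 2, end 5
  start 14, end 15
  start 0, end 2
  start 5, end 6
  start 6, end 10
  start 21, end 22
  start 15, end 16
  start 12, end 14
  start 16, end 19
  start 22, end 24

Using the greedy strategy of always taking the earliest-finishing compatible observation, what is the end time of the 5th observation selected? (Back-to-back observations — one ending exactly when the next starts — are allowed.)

Order by finish time; keep every interval that doesn't clash with the previous kept one.
Sorted by end: (0,2)  (2,3)  (3,4)  (2,5)  (5,6)  (6,10)  (12,14)  (14,15)  (15,16)  (16,18)  (16,19)  (21,22)  (22,24)  (24,25)
take (0,2); take (2,3); take (3,4); take (5,6); take (6,10); take (12,14); take (14,15); take (15,16); take (16,18); skip (16,19); take (21,22); take (22,24); take (24,25).
Selected: (0,2) (2,3) (3,4) (5,6) (6,10) (12,14) (14,15) (15,16) (16,18) (21,22) (22,24) (24,25)

10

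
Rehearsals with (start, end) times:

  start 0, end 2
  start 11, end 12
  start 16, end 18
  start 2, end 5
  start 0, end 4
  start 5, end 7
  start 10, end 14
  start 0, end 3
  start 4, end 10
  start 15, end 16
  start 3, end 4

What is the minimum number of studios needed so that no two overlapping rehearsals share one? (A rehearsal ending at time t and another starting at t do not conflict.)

3

The answer is the maximum number of intervals overlapping at any instant.
Events (time:±→running): 0:+→1 0:+→2 0:+→3 … peak 3.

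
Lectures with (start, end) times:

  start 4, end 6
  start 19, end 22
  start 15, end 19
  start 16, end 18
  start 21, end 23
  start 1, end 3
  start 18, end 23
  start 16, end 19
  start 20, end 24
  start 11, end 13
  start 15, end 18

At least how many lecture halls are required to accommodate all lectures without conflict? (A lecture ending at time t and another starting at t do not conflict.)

Events (time:±→running): 1:+→1 3:-→0 4:+→1 6:-→0 11:+→1 13:-→0 15:+→1 15:+→2 16:+→3 16:+→4 … peak 4.

4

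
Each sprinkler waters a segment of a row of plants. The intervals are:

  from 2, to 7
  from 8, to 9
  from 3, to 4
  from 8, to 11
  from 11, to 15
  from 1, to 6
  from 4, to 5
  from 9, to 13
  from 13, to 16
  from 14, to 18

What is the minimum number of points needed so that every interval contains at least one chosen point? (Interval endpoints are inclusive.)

Sort by right endpoint; whenever an interval is uncovered, place a point at its right end.
Sorted: [3,4] [4,5] [1,6] [2,7] [8,9] [8,11] [9,13] [11,15] [13,16] [14,18]
{[3,4],[4,5],[1,6],[2,7]} hit by 4; {[8,9],[8,11],[9,13]} hit by 9; {[11,15],[13,16],[14,18]} hit by 15.
Points: 4, 9, 15 (3 total).

3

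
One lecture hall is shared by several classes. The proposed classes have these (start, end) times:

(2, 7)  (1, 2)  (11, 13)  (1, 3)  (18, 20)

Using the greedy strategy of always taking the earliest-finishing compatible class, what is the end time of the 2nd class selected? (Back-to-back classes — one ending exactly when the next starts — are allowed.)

7

Greedy by earliest finish: after sorting by end time, pick each interval compatible with the last pick.
Sorted by end: (1,2)  (1,3)  (2,7)  (11,13)  (18,20)
take (1,2); take (2,7); take (11,13); take (18,20).
Selected: (1,2) (2,7) (11,13) (18,20)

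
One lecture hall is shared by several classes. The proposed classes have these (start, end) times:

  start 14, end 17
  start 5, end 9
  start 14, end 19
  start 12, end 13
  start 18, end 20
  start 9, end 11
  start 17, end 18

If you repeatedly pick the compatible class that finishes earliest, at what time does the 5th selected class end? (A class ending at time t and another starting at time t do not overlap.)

18

Greedy by earliest finish: after sorting by end time, pick each interval compatible with the last pick.
Sorted by end: (5,9)  (9,11)  (12,13)  (14,17)  (17,18)  (14,19)  (18,20)
take (5,9); take (9,11); take (12,13); take (14,17); take (17,18); take (18,20).
Selected: (5,9) (9,11) (12,13) (14,17) (17,18) (18,20)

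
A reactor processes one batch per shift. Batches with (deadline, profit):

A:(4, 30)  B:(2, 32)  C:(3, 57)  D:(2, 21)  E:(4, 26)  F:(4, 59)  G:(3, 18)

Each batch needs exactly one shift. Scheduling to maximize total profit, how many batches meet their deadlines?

4

Profit order: F=59 C=57 B=32 A=30 E=26 D=21 G=18
Assign: F→slot 4, C→slot 3, B→slot 2, A→slot 1, E skipped, D skipped, G skipped.
Slots: [1:A] [2:B] [3:C] [4:F]
4 of 7 scheduled.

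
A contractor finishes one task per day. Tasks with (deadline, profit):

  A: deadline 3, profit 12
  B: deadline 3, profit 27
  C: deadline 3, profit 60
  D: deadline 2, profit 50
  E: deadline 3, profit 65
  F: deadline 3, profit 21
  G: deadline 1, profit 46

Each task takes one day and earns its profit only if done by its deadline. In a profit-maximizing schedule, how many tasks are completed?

3

By profit: E(d3,65), C(d3,60), D(d2,50), G(d1,46), B(d3,27), F(d3,21), A(d3,12)
E→slot 3; C→slot 2; D→slot 1; G skipped; B skipped; F skipped; A skipped.
3 of 7 scheduled.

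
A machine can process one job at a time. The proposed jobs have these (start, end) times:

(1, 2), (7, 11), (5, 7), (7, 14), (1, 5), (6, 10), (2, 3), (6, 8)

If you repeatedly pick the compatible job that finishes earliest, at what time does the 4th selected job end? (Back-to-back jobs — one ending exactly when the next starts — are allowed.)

Order by finish time; keep every interval that doesn't clash with the previous kept one.
Sorted by end: (1,2)  (2,3)  (1,5)  (5,7)  (6,8)  (6,10)  (7,11)  (7,14)
take (1,2); take (2,3); skip (1,5); take (5,7); take (7,11).
Selected: (1,2) (2,3) (5,7) (7,11)

11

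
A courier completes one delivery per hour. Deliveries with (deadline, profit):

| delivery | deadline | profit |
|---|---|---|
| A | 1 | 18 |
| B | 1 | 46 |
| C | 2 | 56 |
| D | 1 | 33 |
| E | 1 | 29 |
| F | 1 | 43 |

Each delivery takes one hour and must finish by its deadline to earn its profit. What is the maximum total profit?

102

Take jobs in profit order; each goes to the latest open slot no later than its deadline.
Profit order: C=56 B=46 F=43 D=33 E=29 A=18
Assign: C→slot 2, B→slot 1, F skipped, D skipped, E skipped, A skipped.
Slots: [1:B] [2:C]
Profit = 46 + 56 = 102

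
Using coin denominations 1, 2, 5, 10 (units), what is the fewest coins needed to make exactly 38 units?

6

Use the largest denomination that fits, subtract, and repeat.
38 − 3×10→8 − 1×5→3 − 1×2→1 − 1×1→0
Total coins = 3 + 1 + 1 + 1 = 6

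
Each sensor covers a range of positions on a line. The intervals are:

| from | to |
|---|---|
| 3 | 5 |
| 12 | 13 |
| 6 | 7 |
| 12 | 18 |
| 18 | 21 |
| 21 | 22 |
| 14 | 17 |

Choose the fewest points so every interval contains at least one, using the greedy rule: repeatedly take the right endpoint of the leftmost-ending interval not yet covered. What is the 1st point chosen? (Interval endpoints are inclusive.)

5

Sorted: [3,5] [6,7] [12,13] [14,17] [12,18] [18,21] [21,22]
{[3,5]} hit by 5; {[6,7]} hit by 7; {[12,13]} hit by 13; {[14,17],[12,18]} hit by 17; {[18,21],[21,22]} hit by 21.
Points: 5, 7, 13, 17, 21 (5 total).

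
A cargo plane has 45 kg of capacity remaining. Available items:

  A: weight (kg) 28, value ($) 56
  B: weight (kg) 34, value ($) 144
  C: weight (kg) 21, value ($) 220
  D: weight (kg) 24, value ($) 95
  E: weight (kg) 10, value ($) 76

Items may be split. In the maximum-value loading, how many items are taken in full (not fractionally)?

2

Order: C (220/21=10.48) > E (76/10=7.60) > B (144/34=4.24) > D (95/24=3.96) > A (56/28=2.00)
Fill: take C (21 @ 220) → take E (10 @ 76) → take 14/34 of B → 59.29; 45/45 used.
2 item(s) taken whole; one partial (take 14/34 of B).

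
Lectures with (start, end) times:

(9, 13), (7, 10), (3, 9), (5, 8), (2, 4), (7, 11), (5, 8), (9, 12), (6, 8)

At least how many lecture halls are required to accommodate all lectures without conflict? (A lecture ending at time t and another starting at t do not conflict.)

The answer is the maximum number of intervals overlapping at any instant.
Events (time:±→running): 2:+→1 3:+→2 4:-→1 5:+→2 5:+→3 6:+→4 7:+→5 7:+→6 … peak 6.

6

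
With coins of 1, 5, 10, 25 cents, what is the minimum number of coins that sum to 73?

Greedy: take as many of the largest coin as possible, then repeat with the remainder.
73 = 2×25 + 2×10 + 3×1
Total coins = 2 + 2 + 3 = 7

7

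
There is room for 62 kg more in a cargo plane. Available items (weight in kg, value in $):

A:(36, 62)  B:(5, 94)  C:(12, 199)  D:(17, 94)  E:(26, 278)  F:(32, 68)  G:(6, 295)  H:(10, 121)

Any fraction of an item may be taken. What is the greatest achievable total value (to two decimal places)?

1003.59

Order: G (295/6=49.17) > B (94/5=18.80) > C (199/12=16.58) > H (121/10=12.10) > E (278/26=10.69) > D (94/17=5.53) > F (68/32=2.12) > A (62/36=1.72)
Fill: take G (6 @ 295) → take B (5 @ 94) → take C (12 @ 199) → take H (10 @ 121) → take E (26 @ 278) → take 3/17 of D → 16.59; 62/62 used.
Total value = 1003.59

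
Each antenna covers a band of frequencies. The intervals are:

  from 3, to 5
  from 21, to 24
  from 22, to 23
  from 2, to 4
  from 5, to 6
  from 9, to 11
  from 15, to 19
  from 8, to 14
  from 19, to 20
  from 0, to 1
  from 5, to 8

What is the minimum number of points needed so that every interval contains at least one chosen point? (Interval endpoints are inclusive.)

6

By right end: [0,1]  [2,4]  [3,5]  [5,6]  [5,8]  [9,11]  [8,14]  [15,19]  [19,20]  [22,23]  [21,24]
[0,1] uncovered → point at 1; [2,4] uncovered → point at 4; [5,6] uncovered → point at 6; [9,11] uncovered → point at 11; [15,19] uncovered → point at 19; [22,23] uncovered → point at 23.
Points: 1, 4, 6, 11, 19, 23 (6 total).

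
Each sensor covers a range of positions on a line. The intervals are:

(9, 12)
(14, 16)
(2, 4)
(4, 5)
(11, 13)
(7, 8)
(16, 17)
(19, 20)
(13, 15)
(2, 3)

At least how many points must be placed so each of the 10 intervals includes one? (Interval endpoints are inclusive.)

By right end: [2,3]  [2,4]  [4,5]  [7,8]  [9,12]  [11,13]  [13,15]  [14,16]  [16,17]  [19,20]
[2,3] uncovered → point at 3; [4,5] uncovered → point at 5; [7,8] uncovered → point at 8; [9,12] uncovered → point at 12; [13,15] uncovered → point at 15; [16,17] uncovered → point at 17; [19,20] uncovered → point at 20.
Points: 3, 5, 8, 12, 15, 17, 20 (7 total).

7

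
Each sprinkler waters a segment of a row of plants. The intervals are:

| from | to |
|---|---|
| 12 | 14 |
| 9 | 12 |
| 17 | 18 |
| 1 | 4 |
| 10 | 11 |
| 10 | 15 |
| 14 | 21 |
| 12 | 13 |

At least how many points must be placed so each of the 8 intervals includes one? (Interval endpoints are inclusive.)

4

Sorted: [1,4] [10,11] [9,12] [12,13] [12,14] [10,15] [17,18] [14,21]
{[1,4]} hit by 4; {[10,11],[9,12]} hit by 11; {[12,13],[12,14],[10,15]} hit by 13; {[17,18],[14,21]} hit by 18.
Points: 4, 11, 13, 18 (4 total).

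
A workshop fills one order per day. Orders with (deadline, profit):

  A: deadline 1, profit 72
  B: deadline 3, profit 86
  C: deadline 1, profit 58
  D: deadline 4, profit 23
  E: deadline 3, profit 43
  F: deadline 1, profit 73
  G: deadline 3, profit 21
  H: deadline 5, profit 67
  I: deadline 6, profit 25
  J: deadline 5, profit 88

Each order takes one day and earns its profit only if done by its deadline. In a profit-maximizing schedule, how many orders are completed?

Sort by profit descending; place each in the latest free slot ≤ its deadline.
By profit: J(d5,88), B(d3,86), F(d1,73), A(d1,72), H(d5,67), C(d1,58), E(d3,43), I(d6,25), D(d4,23), G(d3,21)
J→slot 5; B→slot 3; F→slot 1; A skipped; H→slot 4; C skipped; E→slot 2; I→slot 6; D skipped; G skipped.
6 of 10 scheduled.

6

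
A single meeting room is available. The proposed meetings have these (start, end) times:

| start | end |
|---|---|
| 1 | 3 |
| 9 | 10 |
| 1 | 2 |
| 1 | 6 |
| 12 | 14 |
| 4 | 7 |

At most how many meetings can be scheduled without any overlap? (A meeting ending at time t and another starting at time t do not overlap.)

Greedy by earliest finish: after sorting by end time, pick each interval compatible with the last pick.
By end time: (1,2), (1,3), (1,6), (4,7), (9,10), (12,14).
Pick (1,2); next start ≥ 2 → (4,7); next start ≥ 7 → (9,10); next start ≥ 10 → (12,14).
Selected 4 meetings.

4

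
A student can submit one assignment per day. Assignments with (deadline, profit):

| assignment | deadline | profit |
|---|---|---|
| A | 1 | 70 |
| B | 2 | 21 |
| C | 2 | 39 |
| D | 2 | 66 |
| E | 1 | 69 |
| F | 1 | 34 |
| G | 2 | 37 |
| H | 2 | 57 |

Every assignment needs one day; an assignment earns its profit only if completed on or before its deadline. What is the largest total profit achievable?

136

Sort by profit descending; place each in the latest free slot ≤ its deadline.
Profit order: A=70 E=69 D=66 H=57 C=39 G=37 F=34 B=21
Assign: A→slot 1, E skipped, D→slot 2, H skipped, C skipped, G skipped, F skipped, B skipped.
Slots: [1:A] [2:D]
Profit = 70 + 66 = 136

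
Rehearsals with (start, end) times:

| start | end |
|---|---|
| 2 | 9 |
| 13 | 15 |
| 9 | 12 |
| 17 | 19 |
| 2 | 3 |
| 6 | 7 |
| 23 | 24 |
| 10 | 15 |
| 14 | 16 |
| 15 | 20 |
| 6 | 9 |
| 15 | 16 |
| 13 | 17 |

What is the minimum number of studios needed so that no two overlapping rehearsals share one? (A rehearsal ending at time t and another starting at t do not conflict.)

starts: [2, 2, 6, 6, 9, 10, 13, 13, 14, 15, 15, 17, 23]
ends:   [3, 7, 9, 9, 12, 15, 15, 16, 16, 17, 19, 20, 24]
s2→1 s2→2 e3→1 s6→2 s6→3 e7→2 e9→1 e9→0 s9→1 s10→2 e12→1 s13→2 s13→3 s14→4  — peak 4.

4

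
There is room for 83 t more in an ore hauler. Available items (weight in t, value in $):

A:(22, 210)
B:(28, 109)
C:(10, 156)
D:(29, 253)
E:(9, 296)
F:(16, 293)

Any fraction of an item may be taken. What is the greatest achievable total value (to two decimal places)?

1181.83

Greedy by value/weight ratio, highest first.
Order: E (296/9=32.89) > F (293/16=18.31) > C (156/10=15.60) > A (210/22=9.55) > D (253/29=8.72) > B (109/28=3.89)
Fill: take E (9 @ 296) → take F (16 @ 293) → take C (10 @ 156) → take A (22 @ 210) → take 26/29 of D → 226.83; 83/83 used.
Total value = 1181.83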